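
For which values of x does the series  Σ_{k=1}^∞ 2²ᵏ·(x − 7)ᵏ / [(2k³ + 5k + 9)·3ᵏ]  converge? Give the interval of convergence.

By the ratio test, |a_{k+1}/a_k| = [(2k³ + 5k + 9)/(2(k+1)³ + 5(k+1) + 9)] · 4/3 → 4/3.
Hence the series converges for |x − 7| < 1/(4/3) = 3/4, so the radius of convergence is 3/4.
At x = 31/4: absolute convergence follows by limit comparison with Σ 1/k³.
Check x = 25/4: the terms are on the order of 1/k³, so the series converges absolutely by comparison with the p-series (p = 3 > 1).

[25/4, 31/4]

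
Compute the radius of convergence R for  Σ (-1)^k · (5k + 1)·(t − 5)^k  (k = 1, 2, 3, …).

R = 1

The ratio of consecutive coefficients is (5(k+1) + 1)/(5k + 1) → 1.
Convergence for |t − 5| < 1, so R = 1.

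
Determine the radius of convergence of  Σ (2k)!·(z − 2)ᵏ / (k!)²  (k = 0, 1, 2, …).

Apply the ratio test: |a_{k+1}| / |a_k| = (2k+1)·(2k+2)/(k+1)², which tends to 4 as k → ∞.
The series converges when 4 · |z − 2| < 1, giving R = 1/4.

R = 1/4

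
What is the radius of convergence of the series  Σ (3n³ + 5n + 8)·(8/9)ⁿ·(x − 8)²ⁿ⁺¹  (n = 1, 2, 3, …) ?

R = 3√2/4

Apply the ratio test: |a_{n+1}| / |a_n| = [(3(n+1)³ + 5(n+1) + 8)/(3n³ + 5n + 8)] · 8/9, which tends to 8/9 as n → ∞.
Writing y = (x − 8)², the series in y has radius 9/8, so |x − 8| < √(9/8) and R = 3√2/4.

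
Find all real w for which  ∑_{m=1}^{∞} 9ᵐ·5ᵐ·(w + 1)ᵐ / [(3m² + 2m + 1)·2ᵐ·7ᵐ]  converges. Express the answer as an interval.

[-59/45, -31/45]

By the ratio test, |a_{m+1}/a_m| = [(3m² + 2m + 1)/(3(m+1)² + 2(m+1) + 1)] · 9·5/(2·7) → 45/14.
Hence the series converges for |w + 1| < 1/(45/14) = 14/45, so the radius of convergence is 14/45.
Endpoint w = -31/45: the series is dominated by a constant times Σ 1/m², which converges (p = 2 > 1).
Endpoint w = -59/45: the series is dominated by a constant times Σ 1/m², which converges (p = 2 > 1).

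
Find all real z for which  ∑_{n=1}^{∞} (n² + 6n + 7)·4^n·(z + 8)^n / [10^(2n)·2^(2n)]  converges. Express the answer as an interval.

(-108, 92)

Ratio test: |a_{n+1}/a_n| = [((n+1)² + 6(n+1) + 7)/(n² + 6n + 7)] · 4/(100·4) → 1/100 as n → ∞.
Convergence for |z + 8| · 1/100 < 1, i.e. |z + 8| < 100. So R = 100.
Check z = 92: the n-th term does not approach 0; divergence by the term test.
When z = -108, the terms do not tend to 0, so the series diverges.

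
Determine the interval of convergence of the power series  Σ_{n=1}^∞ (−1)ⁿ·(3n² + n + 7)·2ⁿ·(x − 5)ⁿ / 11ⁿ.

(-1/2, 21/2)

By the ratio test, |a_{n+1}/a_n| = [(3(n+1)² + (n+1) + 7)/(3n² + n + 7)] · 2/11 → 2/11.
The series converges when 2/11 · |x − 5| < 1, giving R = 11/2.
When x = 21/2, the n-th term does not approach 0; divergence by the term test.
Endpoint x = -1/2: the terms do not tend to 0, so the series diverges.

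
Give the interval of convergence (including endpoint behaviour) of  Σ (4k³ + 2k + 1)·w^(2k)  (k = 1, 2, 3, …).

By the ratio test, |a_{k+1}/a_k| = (4(k+1)³ + 2(k+1) + 1)/(4k³ + 2k + 1) → 1.
Writing y = w², the series in y has radius 1, so |w| < √(1) = 1 and R = 1.
At w = 1: the terms do not tend to 0, so the series diverges.
Endpoint w = -1: the terms have absolute value of order k³, which does not tend to 0, so the series diverges by the divergence test.

(-1, 1)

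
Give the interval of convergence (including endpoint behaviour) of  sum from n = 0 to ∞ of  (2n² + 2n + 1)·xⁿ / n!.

(−∞, ∞)

By the ratio test, |a_{n+1}/a_n| = (2(n+1)² + 2(n+1) + 1)/(2n² + 2n + 1) · 1/(n+1) → 0.
The ratio tends to 0 regardless of x, hence R = ∞.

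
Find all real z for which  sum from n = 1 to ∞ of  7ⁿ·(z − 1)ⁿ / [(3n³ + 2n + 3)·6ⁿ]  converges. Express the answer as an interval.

Apply the ratio test: |a_{n+1}| / |a_n| = [(3n³ + 2n + 3)/(3(n+1)³ + 2(n+1) + 3)] · 7/6, which tends to 7/6 as n → ∞.
Thus R = 1/(7/6) = 6/7.
Endpoint z = 13/7: the series is dominated by a constant times Σ 1/n³, which converges (p = 3 > 1).
At z = 1/7: the series is dominated by a constant times Σ 1/n³, which converges (p = 3 > 1).

[1/7, 13/7]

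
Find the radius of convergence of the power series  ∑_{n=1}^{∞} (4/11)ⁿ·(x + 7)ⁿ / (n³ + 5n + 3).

Apply the ratio test: |a_{n+1}| / |a_n| = [(n³ + 5n + 3)/((n+1)³ + 5(n+1) + 3)] · 4/11, which tends to 4/11 as n → ∞.
Hence the series converges for |x + 7| < 1/(4/11) = 11/4, so the radius of convergence is 11/4.

R = 11/4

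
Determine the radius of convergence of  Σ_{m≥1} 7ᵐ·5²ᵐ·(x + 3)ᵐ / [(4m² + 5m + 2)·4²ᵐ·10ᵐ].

R = 32/35

The ratio of consecutive coefficients is [(4m² + 5m + 2)/(4(m+1)² + 5(m+1) + 2)] · 7·25/(16·10) → 35/32.
Convergence for |x + 3| · 35/32 < 1, i.e. |x + 3| < 32/35. So R = 32/35.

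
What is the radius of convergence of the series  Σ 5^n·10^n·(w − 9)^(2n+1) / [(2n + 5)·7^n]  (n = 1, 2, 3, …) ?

R = √14/10

Apply the ratio test: |a_{n+1}| / |a_n| = [(2n + 5)/(2(n+1) + 5)] · 5·10/7, which tends to 50/7 as n → ∞.
Since the exponent of (w − 9) increases by 2 each term, convergence requires |w − 9|² < 7/50, hence R = √14/10.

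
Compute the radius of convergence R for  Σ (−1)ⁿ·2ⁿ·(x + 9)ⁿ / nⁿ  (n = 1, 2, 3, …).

By the Cauchy root test, |a_n|^(1/n) = 2/n → 0.
The limit is 0 for every x, so R = ∞.

R = ∞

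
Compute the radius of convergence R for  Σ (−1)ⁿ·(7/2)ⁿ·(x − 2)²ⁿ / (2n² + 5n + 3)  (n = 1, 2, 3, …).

By the ratio test, |a_{n+1}/a_n| = [(2n² + 5n + 3)/(2(n+1)² + 5(n+1) + 3)] · 7/2 → 7/2.
Since the exponent of (x − 2) increases by 2 each term, convergence requires |x − 2|² < 2/7, hence R = √14/7.

R = √14/7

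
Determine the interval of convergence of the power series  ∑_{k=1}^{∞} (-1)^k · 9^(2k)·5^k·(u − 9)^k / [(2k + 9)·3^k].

The ratio of consecutive coefficients is [(2k + 9)/(2(k+1) + 9)] · 81·5/3 → 135.
Hence the series converges for |u − 9| < 1/(135) = 1/135, so the radius of convergence is 1/135.
When u = 1216/135, an alternating series whose terms decrease to 0 in absolute value, so it converges by the Leibniz criterion.
At u = 1214/135: comparison with the harmonic series Σ 1/k shows the series diverges.

(1214/135, 1216/135]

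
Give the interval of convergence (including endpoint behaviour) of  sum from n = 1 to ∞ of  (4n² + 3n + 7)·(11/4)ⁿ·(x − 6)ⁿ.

(62/11, 70/11)

Ratio test: |a_{n+1}/a_n| = [(4(n+1)² + 3(n+1) + 7)/(4n² + 3n + 7)] · 11/4 → 11/4 as n → ∞.
Convergence for |x − 6| · 11/4 < 1, i.e. |x − 6| < 4/11. So R = 4/11.
Check x = 70/11: the terms do not tend to 0, so the series diverges.
Check x = 62/11: the n-th term does not approach 0; divergence by the term test.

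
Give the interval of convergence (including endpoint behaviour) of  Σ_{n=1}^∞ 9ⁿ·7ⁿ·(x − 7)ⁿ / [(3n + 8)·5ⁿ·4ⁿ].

Apply the ratio test: |a_{n+1}| / |a_n| = [(3n + 8)/(3(n+1) + 8)] · 9·7/(5·4), which tends to 63/20 as n → ∞.
Hence the series converges for |x − 7| < 1/(63/20) = 20/63, so the radius of convergence is 20/63.
Check x = 461/63: the terms are asymptotic to a nonzero constant times 1/n, so the series diverges by limit comparison with Σ 1/n.
Endpoint x = 421/63: an alternating series whose terms decrease to 0 in absolute value, so it converges by the Leibniz criterion.

[421/63, 461/63)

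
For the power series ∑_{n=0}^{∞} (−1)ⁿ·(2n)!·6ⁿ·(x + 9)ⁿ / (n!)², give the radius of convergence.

R = 1/24

The ratio of consecutive coefficients is (2n+1)·(2n+2)/(n+1)² · 6 → 24.
Convergence for |x + 9| · 24 < 1, i.e. |x + 9| < 1/24. So R = 1/24.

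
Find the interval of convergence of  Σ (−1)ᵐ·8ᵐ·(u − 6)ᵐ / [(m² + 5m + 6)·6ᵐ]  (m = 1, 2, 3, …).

Ratio test: |a_{m+1}/a_m| = [(m² + 5m + 6)/((m+1)² + 5(m+1) + 6)] · 8/6 → 4/3 as m → ∞.
Convergence for |u − 6| · 4/3 < 1, i.e. |u − 6| < 3/4. So R = 3/4.
When u = 27/4, the terms are on the order of 1/m², so the series converges absolutely by comparison with the p-series (p = 2 > 1).
At u = 21/4: the terms are on the order of 1/m², so the series converges absolutely by comparison with the p-series (p = 2 > 1).

[21/4, 27/4]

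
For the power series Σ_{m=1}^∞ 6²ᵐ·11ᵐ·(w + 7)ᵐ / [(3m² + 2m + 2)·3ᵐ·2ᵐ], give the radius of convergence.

R = 1/66

Ratio test: |a_{m+1}/a_m| = [(3m² + 2m + 2)/(3(m+1)² + 2(m+1) + 2)] · 36·11/(3·2) → 66 as m → ∞.
Hence the series converges for |w + 7| < 1/(66) = 1/66, so the radius of convergence is 1/66.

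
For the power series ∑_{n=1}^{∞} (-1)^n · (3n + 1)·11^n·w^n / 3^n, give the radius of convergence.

By the ratio test, |a_{n+1}/a_n| = [(3(n+1) + 1)/(3n + 1)] · 11/3 → 11/3.
Thus R = 1/(11/3) = 3/11.

R = 3/11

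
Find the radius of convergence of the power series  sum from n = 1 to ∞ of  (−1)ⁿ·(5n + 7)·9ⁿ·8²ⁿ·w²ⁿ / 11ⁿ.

R = √11/24

Apply the ratio test: |a_{n+1}| / |a_n| = [(5(n+1) + 7)/(5n + 7)] · 9·64/11, which tends to 576/11 as n → ∞.
Successive powers of w differ by 2, so the series converges when |w|² · 576/11 < 1, i.e. |w| < √(11/576). So R = √11/24.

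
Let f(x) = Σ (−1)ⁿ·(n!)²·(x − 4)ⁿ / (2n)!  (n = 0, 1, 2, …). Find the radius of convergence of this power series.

R = 4

By the ratio test, |a_{n+1}/a_n| = (n+1)²/[(2n+1)·(2n+2)] → 1/4.
Convergence for |x − 4| · 1/4 < 1, i.e. |x − 4| < 4. So R = 4.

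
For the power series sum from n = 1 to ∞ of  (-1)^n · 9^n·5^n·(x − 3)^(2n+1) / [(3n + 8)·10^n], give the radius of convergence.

R = √2/3

The ratio of consecutive coefficients is [(3n + 8)/(3(n+1) + 8)] · 9·5/10 → 9/2.
Since the exponent of (x − 3) increases by 2 each term, convergence requires |x − 3|² < 2/9, hence R = √2/3.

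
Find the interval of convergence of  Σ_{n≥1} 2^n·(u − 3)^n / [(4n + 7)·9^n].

[-3/2, 15/2)

Ratio test: |a_{n+1}/a_n| = [(4n + 7)/(4(n+1) + 7)] · 2/9 → 2/9 as n → ∞.
Hence the series converges for |u − 3| < 1/(2/9) = 9/2, so the radius of convergence is 9/2.
When u = 15/2, the terms behave like c/n; limit comparison with the harmonic series gives divergence.
Endpoint u = -3/2: the terms alternate in sign and decrease monotonically to 0 in absolute value (size ~ c/n), so the alternating series test gives convergence.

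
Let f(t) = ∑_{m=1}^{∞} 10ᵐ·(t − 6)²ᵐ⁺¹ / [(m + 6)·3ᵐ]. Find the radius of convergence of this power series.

R = √30/10

By the ratio test, |a_{m+1}/a_m| = [(m + 6)/((m+1) + 6)] · 10/3 → 10/3.
Since the exponent of (t − 6) increases by 2 each term, convergence requires |t − 6|² < 3/10, hence R = √30/10.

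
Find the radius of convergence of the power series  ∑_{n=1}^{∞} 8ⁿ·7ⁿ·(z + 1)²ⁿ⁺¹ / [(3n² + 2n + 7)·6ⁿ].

R = √21/14

By the ratio test, |a_{n+1}/a_n| = [(3n² + 2n + 7)/(3(n+1)² + 2(n+1) + 7)] · 8·7/6 → 28/3.
Successive powers of (z + 1) differ by 2, so the series converges when |z + 1|² · 28/3 < 1, i.e. |z + 1| < √(3/28). So R = √21/14.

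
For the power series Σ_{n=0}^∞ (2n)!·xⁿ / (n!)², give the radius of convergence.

R = 1/4

Apply the ratio test: |a_{n+1}| / |a_n| = (2n+1)·(2n+2)/(n+1)², which tends to 4 as n → ∞.
Convergence for |x| · 4 < 1, i.e. |x| < 1/4. So R = 1/4.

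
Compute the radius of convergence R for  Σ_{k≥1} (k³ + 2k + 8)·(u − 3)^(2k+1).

R = 1

By the ratio test, |a_{k+1}/a_k| = ((k+1)³ + 2(k+1) + 8)/(k³ + 2k + 8) → 1.
Since the exponent of (u − 3) increases by 2 each term, convergence requires |u − 3|² < 1, hence R = 1.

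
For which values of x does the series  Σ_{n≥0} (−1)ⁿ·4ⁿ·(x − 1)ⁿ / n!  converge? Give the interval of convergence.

Ratio test: |a_{n+1}/a_n| = 4 · 1/(n+1) → 0 as n → ∞.
The ratio tends to 0 regardless of x, hence R = ∞.

(−∞, ∞)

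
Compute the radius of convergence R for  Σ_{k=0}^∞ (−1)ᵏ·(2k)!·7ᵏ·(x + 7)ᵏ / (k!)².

The ratio of consecutive coefficients is (2k+1)·(2k+2)/(k+1)² · 7 → 28.
Convergence for |x + 7| · 28 < 1, i.e. |x + 7| < 1/28. So R = 1/28.

R = 1/28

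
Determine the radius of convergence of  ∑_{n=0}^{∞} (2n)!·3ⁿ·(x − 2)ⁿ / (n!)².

R = 1/12

Ratio test: |a_{n+1}/a_n| = (2n+1)·(2n+2)/(n+1)² · 3 → 12 as n → ∞.
Thus R = 1/(12) = 1/12.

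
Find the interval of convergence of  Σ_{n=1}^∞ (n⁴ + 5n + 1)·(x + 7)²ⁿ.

By the ratio test, |a_{n+1}/a_n| = ((n+1)⁴ + 5(n+1) + 1)/(n⁴ + 5n + 1) → 1.
Writing y = (x + 7)², the series in y has radius 1, so |x + 7| < √(1) = 1 and R = 1.
At x = -6: the terms do not tend to 0, so the series diverges.
Check x = -8: the terms do not tend to 0, so the series diverges.

(-8, -6)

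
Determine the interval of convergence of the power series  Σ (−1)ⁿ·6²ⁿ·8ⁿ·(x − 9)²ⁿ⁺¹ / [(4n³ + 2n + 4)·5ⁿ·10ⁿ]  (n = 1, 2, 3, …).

[103/12, 113/12]

Ratio test: |a_{n+1}/a_n| = [(4n³ + 2n + 4)/(4(n+1)³ + 2(n+1) + 4)] · 36·8/(5·10) → 144/25 as n → ∞.
Since the exponent of (x − 9) increases by 2 each term, convergence requires |x − 9|² < 25/144, hence R = 5/12.
When x = 113/12, the series is dominated by a constant times Σ 1/n³, which converges (p = 3 > 1).
Endpoint x = 103/12: the series is dominated by a constant times Σ 1/n³, which converges (p = 3 > 1).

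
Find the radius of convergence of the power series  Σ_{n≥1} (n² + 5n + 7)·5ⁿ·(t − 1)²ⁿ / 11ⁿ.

R = √55/5

By the ratio test, |a_{n+1}/a_n| = [((n+1)² + 5(n+1) + 7)/(n² + 5n + 7)] · 5/11 → 5/11.
Successive powers of (t − 1) differ by 2, so the series converges when |t − 1|² · 5/11 < 1, i.e. |t − 1| < √(11/5). So R = √55/5.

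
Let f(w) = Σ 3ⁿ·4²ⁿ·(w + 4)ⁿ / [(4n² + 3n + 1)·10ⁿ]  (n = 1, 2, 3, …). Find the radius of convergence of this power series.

R = 5/24

By the ratio test, |a_{n+1}/a_n| = [(4n² + 3n + 1)/(4(n+1)² + 3(n+1) + 1)] · 3·16/10 → 24/5.
Hence the series converges for |w + 4| < 1/(24/5) = 5/24, so the radius of convergence is 5/24.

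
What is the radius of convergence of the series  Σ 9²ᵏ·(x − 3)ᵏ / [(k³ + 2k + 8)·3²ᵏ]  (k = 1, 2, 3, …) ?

By the ratio test, |a_{k+1}/a_k| = [(k³ + 2k + 8)/((k+1)³ + 2(k+1) + 8)] · 81/9 → 9.
Thus R = 1/(9) = 1/9.

R = 1/9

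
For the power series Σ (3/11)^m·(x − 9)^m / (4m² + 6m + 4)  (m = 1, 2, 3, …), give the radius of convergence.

Ratio test: |a_{m+1}/a_m| = [(4m² + 6m + 4)/(4(m+1)² + 6(m+1) + 4)] · 3/11 → 3/11 as m → ∞.
The series converges when 3/11 · |x − 9| < 1, giving R = 11/3.

R = 11/3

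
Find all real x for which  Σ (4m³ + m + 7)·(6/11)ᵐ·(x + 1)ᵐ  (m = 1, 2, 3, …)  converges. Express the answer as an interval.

The ratio of consecutive coefficients is [(4(m+1)³ + (m+1) + 7)/(4m³ + m + 7)] · 6/11 → 6/11.
Hence the series converges for |x + 1| < 1/(6/11) = 11/6, so the radius of convergence is 11/6.
When x = 5/6, the terms do not tend to 0, so the series diverges.
Endpoint x = -17/6: the terms have absolute value of order m³, which does not tend to 0, so the series diverges by the divergence test.

(-17/6, 5/6)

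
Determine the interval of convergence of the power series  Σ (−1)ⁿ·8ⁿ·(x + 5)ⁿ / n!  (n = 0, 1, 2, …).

(−∞, ∞)

Apply the ratio test: |a_{n+1}| / |a_n| = 8 · 1/(n+1), which tends to 0 as n → ∞.
Since the limit is 0 < 1 for every x, the series converges on all of ℝ and R = ∞.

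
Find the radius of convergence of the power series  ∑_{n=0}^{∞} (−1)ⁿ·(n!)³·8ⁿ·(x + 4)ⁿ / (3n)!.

R = 27/8

By the ratio test, |a_{n+1}/a_n| = (n+1)³/[(3n+1)·(3n+2)·(3n+3)] · 8 → 8/27.
Convergence for |x + 4| · 8/27 < 1, i.e. |x + 4| < 27/8. So R = 27/8.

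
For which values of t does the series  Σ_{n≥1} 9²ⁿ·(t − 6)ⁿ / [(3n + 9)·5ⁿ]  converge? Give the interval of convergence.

[481/81, 491/81)

The ratio of consecutive coefficients is [(3n + 9)/(3(n+1) + 9)] · 81/5 → 81/5.
The series converges when 81/5 · |t − 6| < 1, giving R = 5/81.
At t = 491/81: the terms are asymptotic to a nonzero constant times 1/n, so the series diverges by limit comparison with Σ 1/n.
Endpoint t = 481/81: the terms alternate in sign and decrease monotonically to 0 in absolute value (size ~ c/n), so the alternating series test gives convergence.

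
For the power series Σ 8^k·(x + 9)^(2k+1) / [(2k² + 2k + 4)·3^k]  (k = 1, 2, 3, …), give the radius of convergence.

R = √6/4

Apply the ratio test: |a_{k+1}| / |a_k| = [(2k² + 2k + 4)/(2(k+1)² + 2(k+1) + 4)] · 8/3, which tends to 8/3 as k → ∞.
Since the exponent of (x + 9) increases by 2 each term, convergence requires |x + 9|² < 3/8, hence R = √6/4.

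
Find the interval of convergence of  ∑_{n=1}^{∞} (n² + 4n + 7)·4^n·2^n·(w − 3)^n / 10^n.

(7/4, 17/4)

By the ratio test, |a_{n+1}/a_n| = [((n+1)² + 4(n+1) + 7)/(n² + 4n + 7)] · 4·2/10 → 4/5.
Thus R = 1/(4/5) = 5/4.
Endpoint w = 17/4: the terms have absolute value of order n², which does not tend to 0, so the series diverges by the divergence test.
When w = 7/4, the terms do not tend to 0, so the series diverges.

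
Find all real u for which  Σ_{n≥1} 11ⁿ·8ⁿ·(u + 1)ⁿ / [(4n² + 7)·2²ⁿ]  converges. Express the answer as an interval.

[-23/22, -21/22]

By the ratio test, |a_{n+1}/a_n| = [(4n² + 7)/(4(n+1)² + 7)] · 11·8/4 → 22.
Thus R = 1/(22) = 1/22.
Endpoint u = -21/22: the terms are on the order of 1/n², so the series converges absolutely by comparison with the p-series (p = 2 > 1).
Endpoint u = -23/22: absolute convergence follows by limit comparison with Σ 1/n².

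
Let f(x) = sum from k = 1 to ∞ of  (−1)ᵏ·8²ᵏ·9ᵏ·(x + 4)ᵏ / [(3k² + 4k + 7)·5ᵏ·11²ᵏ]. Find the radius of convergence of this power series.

By the ratio test, |a_{k+1}/a_k| = [(3k² + 4k + 7)/(3(k+1)² + 4(k+1) + 7)] · 64·9/(5·121) → 576/605.
Thus R = 1/(576/605) = 605/576.

R = 605/576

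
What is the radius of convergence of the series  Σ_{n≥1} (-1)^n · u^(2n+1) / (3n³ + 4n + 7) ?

R = 1

By the ratio test, |a_{n+1}/a_n| = (3n³ + 4n + 7)/(3(n+1)³ + 4(n+1) + 7) → 1.
Successive powers of u differ by 2, so the series converges when |u|² · 1 < 1, i.e. |u| < √(1) = 1. So R = 1.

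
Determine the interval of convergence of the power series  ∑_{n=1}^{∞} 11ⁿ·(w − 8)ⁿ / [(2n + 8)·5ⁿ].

[83/11, 93/11)

Apply the ratio test: |a_{n+1}| / |a_n| = [(2n + 8)/(2(n+1) + 8)] · 11/5, which tends to 11/5 as n → ∞.
The series converges when 11/5 · |w − 8| < 1, giving R = 5/11.
Endpoint w = 93/11: comparison with the harmonic series Σ 1/n shows the series diverges.
At w = 83/11: convergence follows from the alternating series test (terms decrease monotonically to 0).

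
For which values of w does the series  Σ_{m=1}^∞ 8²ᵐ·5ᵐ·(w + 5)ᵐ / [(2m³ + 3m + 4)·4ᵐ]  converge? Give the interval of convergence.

Apply the ratio test: |a_{m+1}| / |a_m| = [(2m³ + 3m + 4)/(2(m+1)³ + 3(m+1) + 4)] · 64·5/4, which tends to 80 as m → ∞.
Thus R = 1/(80) = 1/80.
When w = -399/80, absolute convergence follows by limit comparison with Σ 1/m³.
Check w = -401/80: the series is dominated by a constant times Σ 1/m³, which converges (p = 3 > 1).

[-401/80, -399/80]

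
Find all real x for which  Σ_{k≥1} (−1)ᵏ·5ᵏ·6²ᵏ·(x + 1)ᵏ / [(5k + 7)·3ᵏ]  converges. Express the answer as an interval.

Ratio test: |a_{k+1}/a_k| = [(5k + 7)/(5(k+1) + 7)] · 5·36/3 → 60 as k → ∞.
Convergence for |x + 1| · 60 < 1, i.e. |x + 1| < 1/60. So R = 1/60.
Check x = -59/60: an alternating series whose terms decrease to 0 in absolute value, so it converges by the Leibniz criterion.
At x = -61/60: comparison with the harmonic series Σ 1/k shows the series diverges.

(-61/60, -59/60]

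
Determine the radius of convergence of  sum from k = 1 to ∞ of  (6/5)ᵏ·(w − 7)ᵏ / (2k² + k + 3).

By the ratio test, |a_{k+1}/a_k| = [(2k² + k + 3)/(2(k+1)² + (k+1) + 3)] · 6/5 → 6/5.
Hence the series converges for |w − 7| < 1/(6/5) = 5/6, so the radius of convergence is 5/6.

R = 5/6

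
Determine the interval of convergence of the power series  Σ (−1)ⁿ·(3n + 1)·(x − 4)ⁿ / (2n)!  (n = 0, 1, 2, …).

(−∞, ∞)

Apply the ratio test: |a_{n+1}| / |a_n| = (3(n+1) + 1)/(3n + 1) · 1/[(2n+1)·(2n+2)], which tends to 0 as n → ∞.
The ratio tends to 0 regardless of x, hence R = ∞.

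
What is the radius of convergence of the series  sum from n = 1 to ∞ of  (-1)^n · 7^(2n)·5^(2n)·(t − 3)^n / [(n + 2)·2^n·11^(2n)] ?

R = 242/1225

Ratio test: |a_{n+1}/a_n| = [(n + 2)/((n+1) + 2)] · 49·25/(2·121) → 1225/242 as n → ∞.
The series converges when 1225/242 · |t − 3| < 1, giving R = 242/1225.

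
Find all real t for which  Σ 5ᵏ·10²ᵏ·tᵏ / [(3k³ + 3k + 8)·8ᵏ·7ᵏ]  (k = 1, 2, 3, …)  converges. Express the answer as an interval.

[-14/125, 14/125]

Apply the ratio test: |a_{k+1}| / |a_k| = [(3k³ + 3k + 8)/(3(k+1)³ + 3(k+1) + 8)] · 5·100/(8·7), which tends to 125/14 as k → ∞.
Hence the series converges for |t| < 1/(125/14) = 14/125, so the radius of convergence is 14/125.
When t = 14/125, absolute convergence follows by limit comparison with Σ 1/k³.
At t = -14/125: absolute convergence follows by limit comparison with Σ 1/k³.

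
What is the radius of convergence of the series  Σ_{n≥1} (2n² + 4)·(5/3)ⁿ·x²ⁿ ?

R = √15/5

Ratio test: |a_{n+1}/a_n| = [(2(n+1)² + 4)/(2n² + 4)] · 5/3 → 5/3 as n → ∞.
Successive powers of x differ by 2, so the series converges when |x|² · 5/3 < 1, i.e. |x| < √(3/5). So R = √15/5.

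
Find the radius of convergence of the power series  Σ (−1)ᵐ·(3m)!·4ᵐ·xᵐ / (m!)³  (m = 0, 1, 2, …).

Apply the ratio test: |a_{m+1}| / |a_m| = (3m+1)·(3m+2)·(3m+3)/(m+1)³ · 4, which tends to 108 as m → ∞.
The series converges when 108 · |x| < 1, giving R = 1/108.

R = 1/108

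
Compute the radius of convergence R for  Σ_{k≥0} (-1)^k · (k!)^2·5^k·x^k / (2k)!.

R = 4/5

By the ratio test, |a_{k+1}/a_k| = (k+1)²/[(2k+1)·(2k+2)] · 5 → 5/4.
Hence the series converges for |x| < 1/(5/4) = 4/5, so the radius of convergence is 4/5.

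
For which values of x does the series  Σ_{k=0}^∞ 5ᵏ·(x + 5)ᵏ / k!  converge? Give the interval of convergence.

(−∞, ∞)

The ratio of consecutive coefficients is 5 · 1/(k+1) → 0.
The ratio tends to 0 regardless of x, hence R = ∞.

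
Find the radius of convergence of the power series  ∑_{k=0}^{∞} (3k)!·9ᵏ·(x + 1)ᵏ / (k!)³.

The ratio of consecutive coefficients is (3k+1)·(3k+2)·(3k+3)/(k+1)³ · 9 → 243.
Hence the series converges for |x + 1| < 1/(243) = 1/243, so the radius of convergence is 1/243.

R = 1/243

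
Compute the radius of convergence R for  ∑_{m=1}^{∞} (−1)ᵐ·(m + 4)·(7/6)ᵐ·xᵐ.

Apply the ratio test: |a_{m+1}| / |a_m| = [((m+1) + 4)/(m + 4)] · 7/6, which tends to 7/6 as m → ∞.
Hence the series converges for |x| < 1/(7/6) = 6/7, so the radius of convergence is 6/7.

R = 6/7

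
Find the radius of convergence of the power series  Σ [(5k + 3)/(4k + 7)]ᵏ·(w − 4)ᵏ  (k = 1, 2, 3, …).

R = 4/5

Applying the root test, |a_k|^(1/k) = (5k + 3)/(4k + 7) → 5/4.
The series converges when 5/4 · |w − 4| < 1, giving R = 4/5.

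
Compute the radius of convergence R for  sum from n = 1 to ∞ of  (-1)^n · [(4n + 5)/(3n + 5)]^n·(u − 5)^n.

R = 3/4

Root test: |a_n|^(1/n) = (4n + 5)/(3n + 5) → 4/3.
Hence the series converges for |u − 5| < 1/(4/3) = 3/4, so the radius of convergence is 3/4.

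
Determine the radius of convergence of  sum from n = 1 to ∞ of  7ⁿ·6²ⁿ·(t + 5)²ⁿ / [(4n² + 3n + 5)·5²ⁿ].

R = 5√7/42

Ratio test: |a_{n+1}/a_n| = [(4n² + 3n + 5)/(4(n+1)² + 3(n+1) + 5)] · 7·36/25 → 252/25 as n → ∞.
Successive powers of (t + 5) differ by 2, so the series converges when |t + 5|² · 252/25 < 1, i.e. |t + 5| < √(25/252). So R = 5√7/42.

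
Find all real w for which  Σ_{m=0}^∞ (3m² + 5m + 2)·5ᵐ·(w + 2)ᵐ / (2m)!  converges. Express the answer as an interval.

(−∞, ∞)

By the ratio test, |a_{m+1}/a_m| = (3(m+1)² + 5(m+1) + 2)/(3m² + 5m + 2) · 5 · 1/[(2m+1)·(2m+2)] → 0.
The ratio tends to 0 regardless of w, hence R = ∞.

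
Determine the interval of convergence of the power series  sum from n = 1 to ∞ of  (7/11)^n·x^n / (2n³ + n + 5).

[-11/7, 11/7]

By the ratio test, |a_{n+1}/a_n| = [(2n³ + n + 5)/(2(n+1)³ + (n+1) + 5)] · 7/11 → 7/11.
Thus R = 1/(7/11) = 11/7.
Endpoint x = 11/7: absolute convergence follows by limit comparison with Σ 1/n³.
Check x = -11/7: the terms are on the order of 1/n³, so the series converges absolutely by comparison with the p-series (p = 3 > 1).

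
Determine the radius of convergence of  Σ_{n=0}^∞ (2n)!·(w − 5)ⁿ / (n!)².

R = 1/4

Ratio test: |a_{n+1}/a_n| = (2n+1)·(2n+2)/(n+1)² → 4 as n → ∞.
The series converges when 4 · |w − 5| < 1, giving R = 1/4.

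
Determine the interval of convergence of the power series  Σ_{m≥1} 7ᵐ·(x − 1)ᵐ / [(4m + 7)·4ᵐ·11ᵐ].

The ratio of consecutive coefficients is [(4m + 7)/(4(m+1) + 7)] · 7/(4·11) → 7/44.
Hence the series converges for |x − 1| < 1/(7/44) = 44/7, so the radius of convergence is 44/7.
Endpoint x = 51/7: the terms are asymptotic to a nonzero constant times 1/m, so the series diverges by limit comparison with Σ 1/m.
At x = -37/7: convergence follows from the alternating series test (terms decrease monotonically to 0).

[-37/7, 51/7)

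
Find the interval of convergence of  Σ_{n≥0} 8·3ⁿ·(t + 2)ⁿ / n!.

The ratio of consecutive coefficients is 8/8 · 3 · 1/(n+1) → 0.
The limit is 0, so the series converges for all t; R = ∞.

(−∞, ∞)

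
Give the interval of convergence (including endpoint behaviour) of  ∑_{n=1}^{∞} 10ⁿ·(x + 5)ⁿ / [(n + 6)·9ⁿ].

[-59/10, -41/10)

By the ratio test, |a_{n+1}/a_n| = [(n + 6)/((n+1) + 6)] · 10/9 → 10/9.
Convergence for |x + 5| · 10/9 < 1, i.e. |x + 5| < 9/10. So R = 9/10.
Check x = -41/10: the terms behave like c/n; limit comparison with the harmonic series gives divergence.
Check x = -59/10: an alternating series whose terms decrease to 0 in absolute value, so it converges by the Leibniz criterion.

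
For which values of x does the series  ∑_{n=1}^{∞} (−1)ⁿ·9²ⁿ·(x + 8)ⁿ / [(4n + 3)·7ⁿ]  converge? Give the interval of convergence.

(-655/81, -641/81]

By the ratio test, |a_{n+1}/a_n| = [(4n + 3)/(4(n+1) + 3)] · 81/7 → 81/7.
Convergence for |x + 8| · 81/7 < 1, i.e. |x + 8| < 7/81. So R = 7/81.
When x = -641/81, an alternating series whose terms decrease to 0 in absolute value, so it converges by the Leibniz criterion.
When x = -655/81, the terms are asymptotic to a nonzero constant times 1/n, so the series diverges by limit comparison with Σ 1/n.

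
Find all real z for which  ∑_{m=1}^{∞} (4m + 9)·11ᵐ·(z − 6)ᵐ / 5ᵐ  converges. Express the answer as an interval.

(61/11, 71/11)

Ratio test: |a_{m+1}/a_m| = [(4(m+1) + 9)/(4m + 9)] · 11/5 → 11/5 as m → ∞.
Thus R = 1/(11/5) = 5/11.
Check z = 71/11: the terms do not tend to 0, so the series diverges.
Check z = 61/11: the terms have absolute value of order m, which does not tend to 0, so the series diverges by the divergence test.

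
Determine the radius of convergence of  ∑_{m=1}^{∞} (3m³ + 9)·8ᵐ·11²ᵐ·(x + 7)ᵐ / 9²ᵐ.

R = 81/968

Apply the ratio test: |a_{m+1}| / |a_m| = [(3(m+1)³ + 9)/(3m³ + 9)] · 8·121/81, which tends to 968/81 as m → ∞.
Thus R = 1/(968/81) = 81/968.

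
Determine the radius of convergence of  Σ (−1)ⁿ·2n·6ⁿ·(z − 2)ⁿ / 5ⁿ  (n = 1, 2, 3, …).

R = 5/6

Apply the ratio test: |a_{n+1}| / |a_n| = [2(n+1)/2n] · 6/5, which tends to 6/5 as n → ∞.
Convergence for |z − 2| · 6/5 < 1, i.e. |z − 2| < 5/6. So R = 5/6.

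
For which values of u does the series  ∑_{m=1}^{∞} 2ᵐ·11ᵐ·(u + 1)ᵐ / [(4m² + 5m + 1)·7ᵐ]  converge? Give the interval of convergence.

[-29/22, -15/22]

Ratio test: |a_{m+1}/a_m| = [(4m² + 5m + 1)/(4(m+1)² + 5(m+1) + 1)] · 2·11/7 → 22/7 as m → ∞.
Convergence for |u + 1| · 22/7 < 1, i.e. |u + 1| < 7/22. So R = 7/22.
Check u = -15/22: absolute convergence follows by limit comparison with Σ 1/m².
Check u = -29/22: the series is dominated by a constant times Σ 1/m², which converges (p = 2 > 1).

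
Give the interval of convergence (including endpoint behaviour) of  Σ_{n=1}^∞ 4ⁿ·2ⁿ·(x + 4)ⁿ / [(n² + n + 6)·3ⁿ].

[-35/8, -29/8]

The ratio of consecutive coefficients is [(n² + n + 6)/((n+1)² + (n+1) + 6)] · 4·2/3 → 8/3.
Thus R = 1/(8/3) = 3/8.
When x = -29/8, absolute convergence follows by limit comparison with Σ 1/n².
When x = -35/8, the terms are on the order of 1/n², so the series converges absolutely by comparison with the p-series (p = 2 > 1).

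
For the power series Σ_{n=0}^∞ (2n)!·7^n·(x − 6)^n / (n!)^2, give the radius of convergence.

Ratio test: |a_{n+1}/a_n| = (2n+1)·(2n+2)/(n+1)² · 7 → 28 as n → ∞.
Thus R = 1/(28) = 1/28.

R = 1/28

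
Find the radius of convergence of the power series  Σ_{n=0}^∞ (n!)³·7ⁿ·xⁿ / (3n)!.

R = 27/7

Ratio test: |a_{n+1}/a_n| = (n+1)³/[(3n+1)·(3n+2)·(3n+3)] · 7 → 7/27 as n → ∞.
Convergence for |x| · 7/27 < 1, i.e. |x| < 27/7. So R = 27/7.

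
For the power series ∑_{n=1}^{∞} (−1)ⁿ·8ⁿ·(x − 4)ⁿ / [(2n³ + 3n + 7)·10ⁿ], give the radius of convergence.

The ratio of consecutive coefficients is [(2n³ + 3n + 7)/(2(n+1)³ + 3(n+1) + 7)] · 8/10 → 4/5.
Convergence for |x − 4| · 4/5 < 1, i.e. |x − 4| < 5/4. So R = 5/4.

R = 5/4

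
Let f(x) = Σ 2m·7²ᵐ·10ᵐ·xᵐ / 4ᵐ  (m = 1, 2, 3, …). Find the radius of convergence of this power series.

The ratio of consecutive coefficients is [2(m+1)/2m] · 49·10/4 → 245/2.
Convergence for |x| · 245/2 < 1, i.e. |x| < 2/245. So R = 2/245.

R = 2/245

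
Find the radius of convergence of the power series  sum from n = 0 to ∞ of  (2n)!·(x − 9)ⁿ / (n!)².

R = 1/4

Apply the ratio test: |a_{n+1}| / |a_n| = (2n+1)·(2n+2)/(n+1)², which tends to 4 as n → ∞.
Thus R = 1/(4) = 1/4.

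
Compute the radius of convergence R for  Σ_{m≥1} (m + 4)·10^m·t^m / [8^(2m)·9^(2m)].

Apply the ratio test: |a_{m+1}| / |a_m| = [((m+1) + 4)/(m + 4)] · 10/(64·81), which tends to 5/2592 as m → ∞.
Convergence for |t| · 5/2592 < 1, i.e. |t| < 2592/5. So R = 2592/5.

R = 2592/5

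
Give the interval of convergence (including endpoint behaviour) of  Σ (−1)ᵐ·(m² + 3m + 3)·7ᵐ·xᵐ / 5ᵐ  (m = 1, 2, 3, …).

Ratio test: |a_{m+1}/a_m| = [((m+1)² + 3(m+1) + 3)/(m² + 3m + 3)] · 7/5 → 7/5 as m → ∞.
Thus R = 1/(7/5) = 5/7.
Check x = 5/7: the terms have absolute value of order m², which does not tend to 0, so the series diverges by the divergence test.
At x = -5/7: the m-th term does not approach 0; divergence by the term test.

(-5/7, 5/7)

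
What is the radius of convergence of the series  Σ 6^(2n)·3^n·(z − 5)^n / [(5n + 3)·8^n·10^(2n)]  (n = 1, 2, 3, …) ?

R = 200/27

By the ratio test, |a_{n+1}/a_n| = [(5n + 3)/(5(n+1) + 3)] · 36·3/(8·100) → 27/200.
Thus R = 1/(27/200) = 200/27.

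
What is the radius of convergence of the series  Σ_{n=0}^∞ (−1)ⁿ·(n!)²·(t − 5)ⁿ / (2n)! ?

R = 4

Ratio test: |a_{n+1}/a_n| = (n+1)²/[(2n+1)·(2n+2)] → 1/4 as n → ∞.
Thus R = 1/(1/4) = 4.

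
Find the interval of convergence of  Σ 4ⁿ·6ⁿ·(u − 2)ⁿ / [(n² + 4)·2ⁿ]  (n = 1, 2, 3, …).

[23/12, 25/12]

The ratio of consecutive coefficients is [(n² + 4)/((n+1)² + 4)] · 4·6/2 → 12.
The series converges when 12 · |u − 2| < 1, giving R = 1/12.
When u = 25/12, the terms are on the order of 1/n², so the series converges absolutely by comparison with the p-series (p = 2 > 1).
When u = 23/12, absolute convergence follows by limit comparison with Σ 1/n².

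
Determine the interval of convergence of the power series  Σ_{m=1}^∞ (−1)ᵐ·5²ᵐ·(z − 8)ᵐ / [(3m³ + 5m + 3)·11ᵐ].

By the ratio test, |a_{m+1}/a_m| = [(3m³ + 5m + 3)/(3(m+1)³ + 5(m+1) + 3)] · 25/11 → 25/11.
Hence the series converges for |z − 8| < 1/(25/11) = 11/25, so the radius of convergence is 11/25.
Endpoint z = 211/25: absolute convergence follows by limit comparison with Σ 1/m³.
At z = 189/25: absolute convergence follows by limit comparison with Σ 1/m³.

[189/25, 211/25]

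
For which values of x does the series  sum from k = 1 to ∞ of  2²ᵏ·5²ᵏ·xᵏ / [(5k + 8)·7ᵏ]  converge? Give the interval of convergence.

[-7/100, 7/100)

The ratio of consecutive coefficients is [(5k + 8)/(5(k+1) + 8)] · 4·25/7 → 100/7.
The series converges when 100/7 · |x| < 1, giving R = 7/100.
Check x = 7/100: comparison with the harmonic series Σ 1/k shows the series diverges.
At x = -7/100: convergence follows from the alternating series test (terms decrease monotonically to 0).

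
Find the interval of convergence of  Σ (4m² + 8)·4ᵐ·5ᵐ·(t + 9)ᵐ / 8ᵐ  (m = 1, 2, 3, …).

(-47/5, -43/5)

By the ratio test, |a_{m+1}/a_m| = [(4(m+1)² + 8)/(4m² + 8)] · 4·5/8 → 5/2.
Thus R = 1/(5/2) = 2/5.
At t = -43/5: the terms have absolute value of order m², which does not tend to 0, so the series diverges by the divergence test.
At t = -47/5: the terms have absolute value of order m², which does not tend to 0, so the series diverges by the divergence test.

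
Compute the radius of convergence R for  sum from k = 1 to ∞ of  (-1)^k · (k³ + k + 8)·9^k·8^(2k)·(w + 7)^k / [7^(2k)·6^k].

R = 49/96

The ratio of consecutive coefficients is [((k+1)³ + (k+1) + 8)/(k³ + k + 8)] · 9·64/(49·6) → 96/49.
Convergence for |w + 7| · 96/49 < 1, i.e. |w + 7| < 49/96. So R = 49/96.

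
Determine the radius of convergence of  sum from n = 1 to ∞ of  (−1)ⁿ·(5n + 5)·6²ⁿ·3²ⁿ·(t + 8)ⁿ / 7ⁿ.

R = 7/324

By the ratio test, |a_{n+1}/a_n| = [(5(n+1) + 5)/(5n + 5)] · 36·9/7 → 324/7.
The series converges when 324/7 · |t + 8| < 1, giving R = 7/324.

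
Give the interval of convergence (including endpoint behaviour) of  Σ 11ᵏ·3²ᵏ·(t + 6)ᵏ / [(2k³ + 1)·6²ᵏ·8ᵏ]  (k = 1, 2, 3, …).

[-98/11, -34/11]

The ratio of consecutive coefficients is [(2k³ + 1)/(2(k+1)³ + 1)] · 11·9/(36·8) → 11/32.
Convergence for |t + 6| · 11/32 < 1, i.e. |t + 6| < 32/11. So R = 32/11.
When t = -34/11, the terms are on the order of 1/k³, so the series converges absolutely by comparison with the p-series (p = 3 > 1).
At t = -98/11: the terms are on the order of 1/k³, so the series converges absolutely by comparison with the p-series (p = 3 > 1).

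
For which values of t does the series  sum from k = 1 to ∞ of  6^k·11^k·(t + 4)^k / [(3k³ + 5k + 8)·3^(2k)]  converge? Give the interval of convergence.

By the ratio test, |a_{k+1}/a_k| = [(3k³ + 5k + 8)/(3(k+1)³ + 5(k+1) + 8)] · 6·11/9 → 22/3.
Convergence for |t + 4| · 22/3 < 1, i.e. |t + 4| < 3/22. So R = 3/22.
At t = -85/22: the terms are on the order of 1/k³, so the series converges absolutely by comparison with the p-series (p = 3 > 1).
When t = -91/22, the series is dominated by a constant times Σ 1/k³, which converges (p = 3 > 1).

[-91/22, -85/22]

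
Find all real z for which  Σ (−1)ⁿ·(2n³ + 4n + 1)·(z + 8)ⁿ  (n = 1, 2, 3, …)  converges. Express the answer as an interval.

(-9, -7)

By the ratio test, |a_{n+1}/a_n| = (2(n+1)³ + 4(n+1) + 1)/(2n³ + 4n + 1) → 1.
Hence R = 1.
When z = -7, the n-th term does not approach 0; divergence by the term test.
When z = -9, the n-th term does not approach 0; divergence by the term test.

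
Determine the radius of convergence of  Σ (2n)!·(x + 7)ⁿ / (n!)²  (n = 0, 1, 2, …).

Apply the ratio test: |a_{n+1}| / |a_n| = (2n+1)·(2n+2)/(n+1)², which tends to 4 as n → ∞.
The series converges when 4 · |x + 7| < 1, giving R = 1/4.

R = 1/4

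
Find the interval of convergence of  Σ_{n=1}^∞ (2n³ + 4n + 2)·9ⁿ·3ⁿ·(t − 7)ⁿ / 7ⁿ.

(182/27, 196/27)

Ratio test: |a_{n+1}/a_n| = [(2(n+1)³ + 4(n+1) + 2)/(2n³ + 4n + 2)] · 9·3/7 → 27/7 as n → ∞.
Convergence for |t − 7| · 27/7 < 1, i.e. |t − 7| < 7/27. So R = 7/27.
Check t = 196/27: the n-th term does not approach 0; divergence by the term test.
Check t = 182/27: the n-th term does not approach 0; divergence by the term test.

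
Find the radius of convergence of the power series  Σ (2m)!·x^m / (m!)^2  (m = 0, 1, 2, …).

Ratio test: |a_{m+1}/a_m| = (2m+1)·(2m+2)/(m+1)² → 4 as m → ∞.
Thus R = 1/(4) = 1/4.

R = 1/4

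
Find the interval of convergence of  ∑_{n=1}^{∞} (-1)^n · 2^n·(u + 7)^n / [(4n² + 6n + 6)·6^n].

By the ratio test, |a_{n+1}/a_n| = [(4n² + 6n + 6)/(4(n+1)² + 6(n+1) + 6)] · 2/6 → 1/3.
Hence the series converges for |u + 7| < 1/(1/3) = 3, so the radius of convergence is 3.
Check u = -4: the series is dominated by a constant times Σ 1/n², which converges (p = 2 > 1).
At u = -10: absolute convergence follows by limit comparison with Σ 1/n².

[-10, -4]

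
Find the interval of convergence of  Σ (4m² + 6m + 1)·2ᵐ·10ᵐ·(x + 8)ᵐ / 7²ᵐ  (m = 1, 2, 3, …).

The ratio of consecutive coefficients is [(4(m+1)² + 6(m+1) + 1)/(4m² + 6m + 1)] · 2·10/49 → 20/49.
The series converges when 20/49 · |x + 8| < 1, giving R = 49/20.
Check x = -111/20: the terms have absolute value of order m², which does not tend to 0, so the series diverges by the divergence test.
Check x = -209/20: the m-th term does not approach 0; divergence by the term test.

(-209/20, -111/20)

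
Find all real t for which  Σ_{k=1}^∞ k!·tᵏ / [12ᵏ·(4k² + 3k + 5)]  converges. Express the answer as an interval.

{0}

The ratio of consecutive coefficients is (k+1) · 1/12 · (4k² + 3k + 5)/(4(k+1)² + 3(k+1) + 5) → ∞.
The ratio grows without bound, so the series diverges whenever t ≠ 0; it converges only at t = 0. R = 0.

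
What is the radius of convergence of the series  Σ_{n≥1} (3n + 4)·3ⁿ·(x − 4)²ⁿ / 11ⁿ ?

The ratio of consecutive coefficients is [(3(n+1) + 4)/(3n + 4)] · 3/11 → 3/11.
Since the exponent of (x − 4) increases by 2 each term, convergence requires |x − 4|² < 11/3, hence R = √33/3.

R = √33/3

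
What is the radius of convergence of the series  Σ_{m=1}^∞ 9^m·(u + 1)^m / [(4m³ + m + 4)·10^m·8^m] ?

R = 80/9

The ratio of consecutive coefficients is [(4m³ + m + 4)/(4(m+1)³ + (m+1) + 4)] · 9/(10·8) → 9/80.
The series converges when 9/80 · |u + 1| < 1, giving R = 80/9.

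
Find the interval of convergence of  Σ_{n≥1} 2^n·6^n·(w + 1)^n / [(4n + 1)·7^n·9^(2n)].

[-193/4, 185/4)

The ratio of consecutive coefficients is [(4n + 1)/(4(n+1) + 1)] · 2·6/(7·81) → 4/189.
Thus R = 1/(4/189) = 189/4.
Check w = 185/4: the terms are asymptotic to a nonzero constant times 1/n, so the series diverges by limit comparison with Σ 1/n.
Check w = -193/4: convergence follows from the alternating series test (terms decrease monotonically to 0).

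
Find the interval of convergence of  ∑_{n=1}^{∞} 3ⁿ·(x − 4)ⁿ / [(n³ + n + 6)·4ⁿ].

[8/3, 16/3]

Apply the ratio test: |a_{n+1}| / |a_n| = [(n³ + n + 6)/((n+1)³ + (n+1) + 6)] · 3/4, which tends to 3/4 as n → ∞.
Thus R = 1/(3/4) = 4/3.
Endpoint x = 16/3: absolute convergence follows by limit comparison with Σ 1/n³.
Endpoint x = 8/3: the series is dominated by a constant times Σ 1/n³, which converges (p = 3 > 1).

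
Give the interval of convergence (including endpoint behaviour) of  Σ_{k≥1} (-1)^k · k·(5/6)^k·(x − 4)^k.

(14/5, 26/5)

Ratio test: |a_{k+1}/a_k| = [(k+1)/k] · 5/6 → 5/6 as k → ∞.
Convergence for |x − 4| · 5/6 < 1, i.e. |x − 4| < 6/5. So R = 6/5.
Check x = 26/5: the terms have absolute value of order k, which does not tend to 0, so the series diverges by the divergence test.
Check x = 14/5: the terms do not tend to 0, so the series diverges.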